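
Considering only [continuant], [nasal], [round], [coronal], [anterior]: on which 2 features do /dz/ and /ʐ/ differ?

[continuant], [anterior]

/dz/ is the voiced alveolar affricate and /ʐ/ is the voiced retroflex fricative. Both are [-nasal], [-round], [+coronal]. /dz/ is [-continuant] while /ʐ/ is [+continuant]; /dz/ is [+anterior] while /ʐ/ is [-anterior], so the distinguishing features are [continuant], [anterior].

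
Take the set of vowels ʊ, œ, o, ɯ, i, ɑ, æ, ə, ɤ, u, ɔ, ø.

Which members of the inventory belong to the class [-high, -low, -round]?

Checking each segment against [-high], [-low], [-round]: /ə/ (mid central vowel (schwa)), /ɤ/ (mid back unrounded tense vowel) satisfy every feature; every other segment in the inventory fails at least one.

ə, ɤ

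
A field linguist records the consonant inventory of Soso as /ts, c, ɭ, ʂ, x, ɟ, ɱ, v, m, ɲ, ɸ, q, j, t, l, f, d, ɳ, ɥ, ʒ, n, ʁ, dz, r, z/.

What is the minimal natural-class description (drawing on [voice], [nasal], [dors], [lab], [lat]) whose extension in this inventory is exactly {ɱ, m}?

[+nasal, +lab]

Every target segment is [+nasal], [+labial]; each remaining inventory member fails at least one of these. Each conjunct is needed — [+labial] alone would also admit /v, ɸ, f, ɥ/; [+nasal] alone would also admit /ɲ, ɳ, n/ — and no other single listed feature has exactly this extension, so two is the minimum.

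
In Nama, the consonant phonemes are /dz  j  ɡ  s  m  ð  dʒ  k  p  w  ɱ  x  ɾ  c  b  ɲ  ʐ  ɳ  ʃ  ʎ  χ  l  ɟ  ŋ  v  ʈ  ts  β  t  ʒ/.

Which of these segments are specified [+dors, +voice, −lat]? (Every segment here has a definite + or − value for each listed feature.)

j, ɡ, w, ɲ, ɟ, ŋ

Eliminate segments failing any feature: /dz, s, m, ð, dʒ, p, ɱ, ɾ, b, ʐ, ɳ, ʃ, l, v, ʈ, ts, β, t, ʒ/ are [−dorsal]; /k, x, c, χ/ are [−voice]; /ʎ/ is [+lateral]. The remaining /j, ɡ, w, ɲ, ɟ, ŋ/ satisfy [+dorsal], [+voice], [−lateral].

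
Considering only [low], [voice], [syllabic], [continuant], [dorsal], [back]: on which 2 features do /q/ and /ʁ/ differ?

/q/ (voiceless uvular stop) and /ʁ/ (voiced uvular fricative) agree on [−low], [−syllabic], [+dorsal], [+back]. They differ on [voice] (/q/ [−], /ʁ/ [+]), [continuant] (/q/ [−], /ʁ/ [+]).

[voice], [continuant]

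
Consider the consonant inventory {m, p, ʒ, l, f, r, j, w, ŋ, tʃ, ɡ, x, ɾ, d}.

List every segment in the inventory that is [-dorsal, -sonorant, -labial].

ʒ, tʃ, d

First, the [-dorsal] segments are /m, p, ʒ, l, f, r, tʃ, ɾ, d/.
Among these, [-sonorant] gives /p, ʒ, f, tʃ, d/.
Within that set, [-labial] leaves /ʒ, tʃ, d/.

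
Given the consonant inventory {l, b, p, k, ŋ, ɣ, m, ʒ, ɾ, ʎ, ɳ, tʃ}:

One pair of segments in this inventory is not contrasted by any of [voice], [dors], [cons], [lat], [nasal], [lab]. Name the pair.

Both /ɾ/ and /ʒ/ are [+voice], [-dorsal], [+consonantal], [-lateral], [-nasal], [-labial]. Since the list omits [sonorant], [strident] and [anterior] — which do distinguish the alveolar tap from the voiced postalveolar fricative — this pair collapses; all other pairs remain distinct.

ɾ, ʒ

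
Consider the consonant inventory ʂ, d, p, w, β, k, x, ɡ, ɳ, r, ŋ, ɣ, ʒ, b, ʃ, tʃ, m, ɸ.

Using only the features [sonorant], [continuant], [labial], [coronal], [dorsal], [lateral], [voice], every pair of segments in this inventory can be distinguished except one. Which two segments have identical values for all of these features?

ʃ, ʂ

On the given features, /ʃ/ and /ʂ/ have an identical profile: [−sonorant], [+continuant], [−labial], [+coronal], [−dorsal], [−lateral], [−voice]. No other two segments in the inventory coincide on all 7 features. (They do differ in [distributed], which is not among the given features.)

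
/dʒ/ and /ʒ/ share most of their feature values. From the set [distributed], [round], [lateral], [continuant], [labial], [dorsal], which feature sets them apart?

/dʒ/ (voiced postalveolar affricate) and /ʒ/ (voiced postalveolar fricative) agree on [+distributed], [−round], [−lateral], [−labial], [−dorsal]. They differ on [continuant] (/dʒ/ [−], /ʒ/ [+]).

[continuant]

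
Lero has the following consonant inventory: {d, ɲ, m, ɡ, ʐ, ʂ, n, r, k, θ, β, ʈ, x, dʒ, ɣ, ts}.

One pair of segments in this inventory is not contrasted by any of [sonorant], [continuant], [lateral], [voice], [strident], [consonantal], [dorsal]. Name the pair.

m, n

Both /m/ and /n/ are [+sonorant], [−continuant], [−lateral], [+voice], [−strident], [+consonantal], [−dorsal]. Since the list omits [labial] and [coronal] — which do distinguish the bilabial nasal from the alveolar nasal — this pair collapses; all other pairs remain distinct.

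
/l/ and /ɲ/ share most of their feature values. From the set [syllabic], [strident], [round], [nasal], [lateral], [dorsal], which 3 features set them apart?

[nasal], [lateral], [dorsal]

/l/ (alveolar lateral approximant) and /ɲ/ (palatal nasal) agree on [−syllabic], [−strident], [−round]. They differ on [nasal] (/l/ [−], /ɲ/ [+]), [lateral] (/l/ [+], /ɲ/ [−]), [dorsal] (/l/ [−], /ɲ/ [+]).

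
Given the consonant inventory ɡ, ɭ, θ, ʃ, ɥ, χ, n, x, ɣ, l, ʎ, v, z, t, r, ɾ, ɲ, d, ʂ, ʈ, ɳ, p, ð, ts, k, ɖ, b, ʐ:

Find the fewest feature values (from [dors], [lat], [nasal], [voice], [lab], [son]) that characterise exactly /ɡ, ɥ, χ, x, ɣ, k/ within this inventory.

The class [-nasal], [-lateral], [+dorsal] has exactly /ɡ, ɥ, χ, x, ɣ, k/ as its extension in this inventory. No smaller conjunction from the listed features achieves this: [-lateral, +dorsal] alone would also admit /ɲ/; [-nasal, +dorsal] alone would also admit /ʎ/; [-nasal, -lateral] alone would also admit /θ, ʃ, v, z, …/; and checking the remaining two-feature bundles turns up none with this extension.

[-nasal, -lat, +dors]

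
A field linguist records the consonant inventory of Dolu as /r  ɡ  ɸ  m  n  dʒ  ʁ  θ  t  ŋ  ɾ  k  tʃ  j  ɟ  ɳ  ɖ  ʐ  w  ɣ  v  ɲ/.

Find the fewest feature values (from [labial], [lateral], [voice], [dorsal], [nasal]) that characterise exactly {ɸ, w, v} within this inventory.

Every target segment is [-nasal], [+labial]; each remaining inventory member fails at least one of these. Each conjunct is needed — [+labial] alone would also admit /m/; [-nasal] alone would also admit /r, ɡ, dʒ, ʁ, …/ — and no other single listed feature has exactly this extension, so two is the minimum.

[-nasal, +labial]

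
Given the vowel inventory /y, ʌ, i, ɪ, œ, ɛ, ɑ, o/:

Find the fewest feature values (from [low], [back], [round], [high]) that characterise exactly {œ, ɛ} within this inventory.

[−high, −back]

/œ, ɛ/ are all [−high], [−back], and no other segment in the inventory matches both values. Dropping any one of them over-generates: [−back] alone would also admit /y, i, ɪ/; [−high] alone would also admit /ʌ, ɑ, o/. No other single listed feature picks out exactly this set either, so fewer than two features will not do.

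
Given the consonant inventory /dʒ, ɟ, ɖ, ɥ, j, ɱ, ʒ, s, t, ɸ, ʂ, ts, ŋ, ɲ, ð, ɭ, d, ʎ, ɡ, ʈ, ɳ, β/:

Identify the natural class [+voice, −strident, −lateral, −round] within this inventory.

ɟ, ɖ, j, ɱ, ŋ, ɲ, ð, d, ɡ, ɳ, β

First, the [+voice] segments are /dʒ, ɟ, ɖ, ɥ, j, ɱ, ʒ, ŋ, ɲ, ð, ɭ, d, ʎ, ɡ, ɳ, β/.
Then [−strident] gives /ɟ, ɖ, ɥ, j, ɱ, ŋ, ɲ, ð, ɭ, d, ʎ, ɡ, ɳ, β/.
Of those, [−lateral] gives /ɟ, ɖ, ɥ, j, ɱ, ŋ, ɲ, ð, d, ɡ, ɳ, β/.
Within that set, [−round] leaves /ɟ, ɖ, j, ɱ, ŋ, ɲ, ð, d, ɡ, ɳ, β/.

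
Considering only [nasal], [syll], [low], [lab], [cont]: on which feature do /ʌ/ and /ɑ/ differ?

[low]

/ʌ/ is the mid back unrounded lax vowel and /ɑ/ is the low back unrounded vowel. Both are [−nasal], [+syllabic], [−labial], [+continuant]. /ʌ/ is [−low] while /ɑ/ is [+low], so the distinguishing feature is [low].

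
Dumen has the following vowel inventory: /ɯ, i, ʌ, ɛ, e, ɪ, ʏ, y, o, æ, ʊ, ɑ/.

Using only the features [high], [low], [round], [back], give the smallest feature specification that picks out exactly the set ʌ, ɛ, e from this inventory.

/ʌ, ɛ, e/ are all [−high], [−low], [−round], and no other segment in the inventory matches all three values. Dropping any one of them over-generates: [−low, −round] alone would also admit /ɯ, i, ɪ/; [−high, −round] alone would also admit /æ, ɑ/; [−high, −low] alone would also admit /o/. No other combination of two listed features picks out exactly this set either, so fewer than three features will not do.

[−high, −low, −round]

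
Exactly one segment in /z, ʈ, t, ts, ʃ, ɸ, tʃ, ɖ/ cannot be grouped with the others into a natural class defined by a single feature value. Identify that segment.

/ʃ, z, t, ts, ɖ, tʃ, ʈ/ are all [+coronal], but /ɸ/ (voiceless bilabial fricative) is [−coronal]. No other single segment can be removed to leave a set sharing one feature value that the removed segment lacks, so /ɸ/ is the odd one out.

ɸ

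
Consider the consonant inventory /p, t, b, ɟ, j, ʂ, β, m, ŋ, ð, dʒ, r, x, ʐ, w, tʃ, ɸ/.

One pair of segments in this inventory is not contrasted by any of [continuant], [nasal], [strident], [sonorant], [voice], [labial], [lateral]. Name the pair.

Both /r/ and /j/ are [+continuant], [−nasal], [−strident], [+sonorant], [+voice], [−labial], [−lateral]. Since the list omits [dorsal] — which does distinguish the alveolar trill from the palatal glide — this pair collapses; all other pairs remain distinct.

r, j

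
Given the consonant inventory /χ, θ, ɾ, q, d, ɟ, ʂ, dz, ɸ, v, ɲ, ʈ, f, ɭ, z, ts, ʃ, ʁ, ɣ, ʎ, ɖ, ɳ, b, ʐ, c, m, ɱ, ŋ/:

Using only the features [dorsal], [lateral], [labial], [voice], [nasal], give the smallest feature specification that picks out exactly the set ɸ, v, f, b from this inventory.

Every target segment is [−nasal], [+labial]; each remaining inventory member fails at least one of these. Each conjunct is needed — [+labial] alone would also admit /m, ɱ/; [−nasal] alone would also admit /χ, θ, ɾ, q, …/ — and no other single listed feature has exactly this extension, so two is the minimum.

[−nasal, +labial]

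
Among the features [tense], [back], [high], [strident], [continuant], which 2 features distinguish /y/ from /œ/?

/y/ (high front rounded tense vowel) and /œ/ (mid front rounded lax vowel) agree on [-back], [-strident], [+continuant]. They differ on [high] (/y/ [+], /œ/ [-]), [tense] (/y/ [+], /œ/ [-]).

[high], [tense]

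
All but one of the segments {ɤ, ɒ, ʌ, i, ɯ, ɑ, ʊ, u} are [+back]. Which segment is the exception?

/i/ is the high front unrounded tense vowel, which is [−back]; the rest — /ɯ, ʌ, ɤ, ʊ, ɑ, u, ɒ/ — are [+back].

i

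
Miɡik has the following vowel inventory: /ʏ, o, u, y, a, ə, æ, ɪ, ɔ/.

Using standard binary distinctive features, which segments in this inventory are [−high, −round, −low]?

Eliminate segments failing any feature: /ʏ, u, y, ɪ/ are [+high]; /o, ɔ/ are [+round]; /a, æ/ are [+low]. The remaining /ə/ satisfy [−high], [−round], [−low].

ə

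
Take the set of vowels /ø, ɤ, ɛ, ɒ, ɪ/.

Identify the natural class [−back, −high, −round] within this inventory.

First, the [−back] segments are /ø, ɛ, ɪ/.
Intersecting with [−high] gives /ø, ɛ/.
Within that set, [−round] leaves /ɛ/.

ɛ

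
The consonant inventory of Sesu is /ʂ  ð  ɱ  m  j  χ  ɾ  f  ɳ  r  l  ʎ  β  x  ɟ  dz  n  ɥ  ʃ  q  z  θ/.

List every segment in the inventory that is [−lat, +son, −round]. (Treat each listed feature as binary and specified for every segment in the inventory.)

The [−lateral] segments are /ʂ, ð, ɱ, m, j, χ, ɾ, f, ɳ, r, β, x, ɟ, dz, n, ɥ, ʃ, q, z, θ/.
Intersecting with [+sonorant] gives /ɱ, m, j, ɾ, ɳ, r, n, ɥ/.
Of those, [−round] leaves /ɱ, m, j, ɾ, ɳ, r, n/.

ɱ, m, j, ɾ, ɳ, r, n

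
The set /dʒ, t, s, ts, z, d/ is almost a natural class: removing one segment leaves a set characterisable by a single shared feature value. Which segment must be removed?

[distributed] (equivalently [anterior]) groups all but one: /s, d, z, t, ts/ share [−distributed] while /dʒ/ (voiced postalveolar affricate) alone is [+distributed]. Removing any other segment would not leave a single-feature class that excludes it.

dʒ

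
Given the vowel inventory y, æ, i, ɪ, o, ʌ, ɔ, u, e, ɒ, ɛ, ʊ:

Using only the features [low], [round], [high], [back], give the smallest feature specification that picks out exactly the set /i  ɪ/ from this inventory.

[+high, -round]

Every target segment is [+high], [-round]; each remaining inventory member fails at least one of these. Each conjunct is needed — [-round] alone would also admit /æ, ʌ, e, ɛ/; [+high] alone would also admit /y, u, ʊ/ — and no other single listed feature has exactly this extension, so two is the minimum.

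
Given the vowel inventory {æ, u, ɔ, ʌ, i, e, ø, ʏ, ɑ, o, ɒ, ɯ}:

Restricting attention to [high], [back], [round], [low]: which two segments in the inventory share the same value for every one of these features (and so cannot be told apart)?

ɔ, o

Both /ɔ/ and /o/ are [−high], [+back], [+round], [−low]. Since the list omits [tense] — which does distinguish the mid back rounded lax vowel from the mid back rounded tense vowel — this pair collapses; all other pairs remain distinct.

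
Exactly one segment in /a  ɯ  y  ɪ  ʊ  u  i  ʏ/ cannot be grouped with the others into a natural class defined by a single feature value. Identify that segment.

a

The remaining segments after removing /a/ share [+high]; /a/ (low unrounded vowel) is [-high]. For every other candidate removal, the leftover set fails to share any single feature value that the removed segment lacks.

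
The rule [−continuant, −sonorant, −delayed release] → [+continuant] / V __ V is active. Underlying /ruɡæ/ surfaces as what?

Only /ɡ/ occurs between two vowels (/u/ __ /æ/) and matches the structural description. It is a voiced velar stop, so [−continuant, −sonorant, −delayed release] holds; changing it to [+continuant] with all other features held fixed yields /ɣ/ (voiced velar fricative). No other segment meets both the structural description and the environment, so the output is [ruɣæ].

[ruɣæ]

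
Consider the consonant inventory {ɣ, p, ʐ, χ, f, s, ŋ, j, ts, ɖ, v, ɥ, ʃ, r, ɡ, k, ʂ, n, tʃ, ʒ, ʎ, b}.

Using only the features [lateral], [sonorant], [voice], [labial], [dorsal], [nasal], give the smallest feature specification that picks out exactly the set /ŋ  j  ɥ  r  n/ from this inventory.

[+sonorant, -lateral]

/ŋ, j, ɥ, r, n/ are all [+sonorant], [-lateral], and no other segment in the inventory matches both values. Dropping any one of them over-generates: [-lateral] alone would also admit /ɣ, p, ʐ, χ, …/; [+sonorant] alone would also admit /ʎ/. No other single listed feature picks out exactly this set either, so fewer than two features will not do.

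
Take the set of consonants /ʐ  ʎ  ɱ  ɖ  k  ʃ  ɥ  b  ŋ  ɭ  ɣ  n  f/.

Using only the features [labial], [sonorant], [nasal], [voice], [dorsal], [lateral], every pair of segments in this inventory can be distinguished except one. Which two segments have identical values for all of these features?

ʐ, ɖ

Both /ʐ/ and /ɖ/ are [−labial], [−sonorant], [−nasal], [+voice], [−dorsal], [−lateral]. Since the list omits [continuant] and [strident] — which do distinguish the voiced retroflex fricative from the voiced retroflex stop — this pair collapses; all other pairs remain distinct.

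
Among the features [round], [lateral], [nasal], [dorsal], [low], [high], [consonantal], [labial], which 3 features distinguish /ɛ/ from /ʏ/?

[labial], [round], [high]

/ɛ/ is the mid front unrounded lax vowel and /ʏ/ is the high front rounded lax vowel. Both are [−lateral], [−nasal], [+dorsal], [−low], [−consonantal]. /ɛ/ is [−labial] while /ʏ/ is [+labial]; /ɛ/ is [−round] while /ʏ/ is [+round]; /ɛ/ is [−high] while /ʏ/ is [+high], so the distinguishing features are [labial], [round], [high].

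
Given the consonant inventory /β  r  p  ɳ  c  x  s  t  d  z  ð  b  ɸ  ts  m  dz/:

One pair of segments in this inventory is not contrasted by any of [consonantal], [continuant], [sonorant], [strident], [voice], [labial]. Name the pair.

c, t

Both /c/ and /t/ are [+consonantal], [−continuant], [−sonorant], [−strident], [−voice], [−labial]. Since the list omits [dorsal] — which does distinguish the voiceless palatal stop from the voiceless alveolar stop — this pair collapses; all other pairs remain distinct.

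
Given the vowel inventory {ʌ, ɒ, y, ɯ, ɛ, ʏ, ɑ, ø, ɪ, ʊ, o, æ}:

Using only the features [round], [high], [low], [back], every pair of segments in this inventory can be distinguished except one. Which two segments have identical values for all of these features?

y, ʏ

Both /y/ and /ʏ/ are [+round], [+high], [−low], [−back]. Since the list omits [tense] — which does distinguish the high front rounded tense vowel from the high front rounded lax vowel — this pair collapses; all other pairs remain distinct.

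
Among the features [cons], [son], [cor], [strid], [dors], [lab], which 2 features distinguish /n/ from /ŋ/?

/n/ (alveolar nasal) and /ŋ/ (velar nasal) agree on [+consonantal], [+sonorant], [−strident], [−labial]. They differ on [coronal] (/n/ [+], /ŋ/ [−]), [dorsal] (/n/ [−], /ŋ/ [+]).

[coronal], [dorsal]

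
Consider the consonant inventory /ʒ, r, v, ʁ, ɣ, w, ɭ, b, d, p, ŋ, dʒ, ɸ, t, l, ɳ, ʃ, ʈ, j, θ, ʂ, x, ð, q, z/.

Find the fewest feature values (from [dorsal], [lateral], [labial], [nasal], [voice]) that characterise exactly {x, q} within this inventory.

Every target segment is [−voice], [+dorsal]; each remaining inventory member fails at least one of these. Each conjunct is needed — [+dorsal] alone would also admit /ʁ, ɣ, w, ŋ, …/; [−voice] alone would also admit /p, ɸ, t, ʃ, …/ — and no other single listed feature has exactly this extension, so two is the minimum.

[−voice, +dorsal]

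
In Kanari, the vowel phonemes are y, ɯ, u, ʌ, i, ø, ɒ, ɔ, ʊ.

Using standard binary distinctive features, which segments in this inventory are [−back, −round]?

i

Eliminate segments failing any feature: /y, ø/ are [+round]; /ɯ, u, ʌ, ɒ, ɔ, ʊ/ are [+back]. The remaining /i/ satisfy [−back], [−round].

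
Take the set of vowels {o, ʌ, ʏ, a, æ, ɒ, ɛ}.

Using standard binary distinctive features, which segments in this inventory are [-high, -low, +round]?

Eliminate segments failing any feature: /ʌ, ɛ/ are [-round]; /ʏ/ is [+high]; /a, æ, ɒ/ are [+low]. The remaining /o/ satisfy [-high], [-low], [+round].

o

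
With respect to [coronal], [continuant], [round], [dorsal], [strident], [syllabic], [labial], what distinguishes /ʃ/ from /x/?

The two segments share [+continuant], [-round], [-syllabic], [-labial]. The only features from the list on which they differ: /ʃ/ is [+strident] while /x/ is [-strident]; /ʃ/ is [+coronal] while /x/ is [-coronal]; /ʃ/ is [-dorsal] while /x/ is [+dorsal].

[strident], [coronal], [dorsal]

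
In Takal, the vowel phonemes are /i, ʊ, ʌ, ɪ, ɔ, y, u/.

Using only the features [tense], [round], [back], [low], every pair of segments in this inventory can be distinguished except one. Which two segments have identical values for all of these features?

Both /ɔ/ and /ʊ/ are [-tense], [+round], [+back], [-low]. Since the list omits [high] — which does distinguish the mid back rounded lax vowel from the high back rounded lax vowel — this pair collapses; all other pairs remain distinct.

ɔ, ʊ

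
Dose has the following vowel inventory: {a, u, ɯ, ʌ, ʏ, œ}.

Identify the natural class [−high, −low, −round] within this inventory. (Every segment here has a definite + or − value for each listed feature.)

ʌ

Eliminate segments failing any feature: /a/ is [+low]; /u, ɯ, ʏ/ are [+high]; /œ/ is [+round]. The remaining /ʌ/ satisfy [−high], [−low], [−round].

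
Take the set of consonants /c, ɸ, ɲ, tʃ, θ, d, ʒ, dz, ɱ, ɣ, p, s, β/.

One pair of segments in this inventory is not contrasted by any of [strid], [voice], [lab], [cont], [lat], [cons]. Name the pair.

/ɲ/ (palatal nasal) and /d/ (voiced alveolar stop) are both [−strident], [+voice], [−labial], [−continuant], [−lateral], [+consonantal], so none of the listed features separates them. (They do differ in [sonorant], [nasal] and [dorsal], which are not among the given features.) Every other pair in the inventory differs on at least one listed feature.

ɲ, d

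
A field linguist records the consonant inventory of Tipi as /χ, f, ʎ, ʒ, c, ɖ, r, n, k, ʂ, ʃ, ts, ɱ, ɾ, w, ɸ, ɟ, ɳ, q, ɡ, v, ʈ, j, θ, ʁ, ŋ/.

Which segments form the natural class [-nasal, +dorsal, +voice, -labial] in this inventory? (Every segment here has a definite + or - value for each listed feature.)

ʎ, ɟ, ɡ, j, ʁ

Checking each segment against [-nasal], [+dorsal], [+voice], [-labial]: /ʎ/ (palatal lateral approximant), /ɟ/ (voiced palatal stop), /ɡ/ (voiced velar stop), /j/ (palatal glide), /ʁ/ (voiced uvular fricative) satisfy every feature; every other segment in the inventory fails at least one.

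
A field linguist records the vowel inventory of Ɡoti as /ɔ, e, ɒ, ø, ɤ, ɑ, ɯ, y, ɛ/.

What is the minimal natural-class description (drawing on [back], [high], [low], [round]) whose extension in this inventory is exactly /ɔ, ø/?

The class [-high], [-low], [+round] has exactly /ɔ, ø/ as its extension in this inventory. No smaller conjunction from the listed features achieves this: [-low, +round] alone would also admit /y/; [-high, +round] alone would also admit /ɒ/; [-high, -low] alone would also admit /e, ɤ, ɛ/; and checking the remaining two-feature bundles turns up none with this extension.

[-high, -low, +round]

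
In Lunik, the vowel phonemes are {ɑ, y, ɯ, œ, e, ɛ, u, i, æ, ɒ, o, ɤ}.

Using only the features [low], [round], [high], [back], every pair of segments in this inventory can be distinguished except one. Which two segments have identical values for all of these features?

/ɛ/ (mid front unrounded lax vowel) and /e/ (mid front unrounded tense vowel) are both [-low], [-round], [-high], [-back], so none of the listed features separates them. (They do differ in [tense], which is not among the given features.) Every other pair in the inventory differs on at least one listed feature.

ɛ, e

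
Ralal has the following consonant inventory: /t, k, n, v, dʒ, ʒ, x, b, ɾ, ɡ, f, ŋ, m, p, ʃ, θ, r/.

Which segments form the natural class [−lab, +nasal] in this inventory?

Eliminate segments failing any feature: /t, k, dʒ, ʒ, x, ɾ, ɡ, ʃ, θ, r/ are [−nasal]; /v, b, f, m, p/ are [+labial]. The remaining /n, ŋ/ satisfy [−labial], [+nasal].

n, ŋ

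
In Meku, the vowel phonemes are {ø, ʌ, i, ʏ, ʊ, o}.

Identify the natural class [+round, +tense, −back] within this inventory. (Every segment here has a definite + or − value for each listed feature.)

ø

First, the [+round] segments are /ø, ʏ, ʊ, o/.
Of those, [+tense] gives /ø, o/.
Of those, [−back] leaves /ø/.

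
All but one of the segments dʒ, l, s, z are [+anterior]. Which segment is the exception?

/z, l, s/ are all [+anterior]; /dʒ/ (voiced postalveolar affricate) is [-anterior].

dʒ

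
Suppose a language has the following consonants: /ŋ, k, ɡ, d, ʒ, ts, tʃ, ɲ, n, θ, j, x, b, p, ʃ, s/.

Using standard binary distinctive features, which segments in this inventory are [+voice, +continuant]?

ʒ, j

Checking each segment against [+voice], [+continuant]: /ʒ/ (voiced postalveolar fricative), /j/ (palatal glide) satisfy every feature; every other segment in the inventory fails at least one.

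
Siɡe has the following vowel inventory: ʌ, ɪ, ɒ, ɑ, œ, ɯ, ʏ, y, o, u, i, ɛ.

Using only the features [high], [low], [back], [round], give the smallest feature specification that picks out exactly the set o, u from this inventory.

[-low, +back, +round]

The class [-low], [+back], [+round] has exactly /o, u/ as its extension in this inventory. No smaller conjunction from the listed features achieves this: [+back, +round] alone would also admit /ɒ/; [-low, +round] alone would also admit /œ, ʏ, y/; [-low, +back] alone would also admit /ʌ, ɯ/; and checking the remaining two-feature bundles turns up none with this extension.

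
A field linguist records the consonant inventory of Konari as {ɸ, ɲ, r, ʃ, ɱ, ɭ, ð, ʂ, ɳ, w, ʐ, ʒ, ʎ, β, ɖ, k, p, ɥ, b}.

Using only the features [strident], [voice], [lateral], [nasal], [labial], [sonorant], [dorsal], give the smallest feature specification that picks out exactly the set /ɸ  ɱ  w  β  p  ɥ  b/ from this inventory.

/ɸ, ɱ, w, β, p, ɥ, b/ are exactly the [+labial] segments in the inventory, so a single feature suffices.

[+labial]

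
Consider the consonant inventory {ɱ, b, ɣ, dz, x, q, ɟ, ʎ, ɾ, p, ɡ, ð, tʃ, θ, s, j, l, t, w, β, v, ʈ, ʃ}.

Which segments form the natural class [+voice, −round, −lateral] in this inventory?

ɱ, b, ɣ, dz, ɟ, ɾ, ɡ, ð, j, β, v

First, the [+voice] segments are /ɱ, b, ɣ, dz, ɟ, ʎ, ɾ, ɡ, ð, j, l, w, β, v/.
Of those, [−round] gives /ɱ, b, ɣ, dz, ɟ, ʎ, ɾ, ɡ, ð, j, l, β, v/.
Then [−lateral] leaves /ɱ, b, ɣ, dz, ɟ, ɾ, ɡ, ð, j, β, v/.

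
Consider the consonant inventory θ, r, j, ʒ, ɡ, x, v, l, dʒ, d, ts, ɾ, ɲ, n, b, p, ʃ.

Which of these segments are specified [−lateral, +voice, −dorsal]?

Checking each segment against [−lateral], [+voice], [−dorsal]: /r/ (alveolar trill), /ʒ/ (voiced postalveolar fricative), /v/ (voiced labiodental fricative), /dʒ/ (voiced postalveolar affricate), /d/ (voiced alveolar stop), /ɾ/ (alveolar tap), among others, satisfy every feature; every other segment in the inventory fails at least one.

r, ʒ, v, dʒ, d, ɾ, n, b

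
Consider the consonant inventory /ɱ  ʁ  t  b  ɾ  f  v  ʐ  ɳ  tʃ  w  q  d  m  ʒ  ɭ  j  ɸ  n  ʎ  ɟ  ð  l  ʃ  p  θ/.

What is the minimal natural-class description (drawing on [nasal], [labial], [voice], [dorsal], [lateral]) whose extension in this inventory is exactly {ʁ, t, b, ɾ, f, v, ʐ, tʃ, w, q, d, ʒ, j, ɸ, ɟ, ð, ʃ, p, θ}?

[−nasal, −lateral]

/ʁ, t, b, ɾ, f, v, ʐ, tʃ, w, q, d, ʒ, j, ɸ, ɟ, ð, ʃ, p, θ/ are all [−nasal], [−lateral], and no other segment in the inventory matches both values. Dropping any one of them over-generates: [−lateral] alone would also admit /ɱ, ɳ, m, n/; [−nasal] alone would also admit /ɭ, ʎ, l/. No other single listed feature picks out exactly this set either, so fewer than two features will not do.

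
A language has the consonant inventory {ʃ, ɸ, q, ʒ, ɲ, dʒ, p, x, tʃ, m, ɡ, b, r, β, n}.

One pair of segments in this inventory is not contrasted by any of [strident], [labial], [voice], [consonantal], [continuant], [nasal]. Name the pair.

On the given features, /n/ and /ɲ/ have an identical profile: [−strident], [−labial], [+voice], [+consonantal], [−continuant], [+nasal]. No other two segments in the inventory coincide on all 6 features. (They do differ in [dorsal], which is not among the given features.)

n, ɲ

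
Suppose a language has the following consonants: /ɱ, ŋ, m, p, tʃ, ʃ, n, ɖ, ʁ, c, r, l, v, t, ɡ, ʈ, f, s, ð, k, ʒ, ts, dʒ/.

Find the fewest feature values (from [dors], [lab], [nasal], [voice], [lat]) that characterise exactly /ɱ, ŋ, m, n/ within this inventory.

/ɱ, ŋ, m, n/ are exactly the [+nasal] segments in the inventory, so a single feature suffices.

[+nasal]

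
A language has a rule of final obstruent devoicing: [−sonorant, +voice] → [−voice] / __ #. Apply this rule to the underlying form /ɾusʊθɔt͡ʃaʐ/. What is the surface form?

[ɾusʊθɔt͡ʃaʂ]

/ʐ/ satisfies [−sonorant, +voice] and sits in __ #. The [−voice] counterpart of the voiced retroflex fricative is /ʂ/. Other segments in /ɾusʊθɔt͡ʃaʐ/ either fail the structural description or are not in the environment, so the surface form is [ɾusʊθɔt͡ʃaʂ].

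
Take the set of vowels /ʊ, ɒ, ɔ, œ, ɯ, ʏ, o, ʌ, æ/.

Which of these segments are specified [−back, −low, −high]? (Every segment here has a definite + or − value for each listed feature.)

Among the inventory, the [−back] segments are /œ, ʏ, æ/.
Then [−low] gives /œ, ʏ/.
Of those, [−high] leaves /œ/.

œ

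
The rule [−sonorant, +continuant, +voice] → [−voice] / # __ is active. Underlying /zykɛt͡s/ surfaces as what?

Only the initial segment /z/ is both word-initial and matches the structural description. It is a voiced alveolar fricative, so [−sonorant, +continuant, +voice] holds; changing it to [−voice] with all other features held fixed yields /s/ (voiceless alveolar fricative). No other segment meets both the structural description and the environment, so the output is [sykɛt͡s].

[sykɛt͡s]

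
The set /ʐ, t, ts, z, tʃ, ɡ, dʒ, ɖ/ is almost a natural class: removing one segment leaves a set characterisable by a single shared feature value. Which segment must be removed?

ɡ

/t, tʃ, ɖ, dʒ, z, ʐ, ts/ are all [+coronal], but /ɡ/ (voiced velar stop) is [−coronal]. No other single segment can be removed to leave a set sharing one feature value that the removed segment lacks, so /ɡ/ is the odd one out.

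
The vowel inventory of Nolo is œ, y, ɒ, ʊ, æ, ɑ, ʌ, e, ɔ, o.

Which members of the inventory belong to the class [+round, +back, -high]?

ɒ, ɔ, o

First, the [+round] segments are /œ, y, ɒ, ʊ, ɔ, o/.
Of those, [+back] gives /ɒ, ʊ, ɔ, o/.
Then [-high] leaves /ɒ, ɔ, o/.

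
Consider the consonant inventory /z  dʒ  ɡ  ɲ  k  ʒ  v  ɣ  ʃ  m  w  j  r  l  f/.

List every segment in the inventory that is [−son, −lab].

The [−sonorant] segments are /z, dʒ, ɡ, k, ʒ, v, ɣ, ʃ, f/.
Among these, [−labial] leaves /z, dʒ, ɡ, k, ʒ, ɣ, ʃ/.

z, dʒ, ɡ, k, ʒ, ɣ, ʃ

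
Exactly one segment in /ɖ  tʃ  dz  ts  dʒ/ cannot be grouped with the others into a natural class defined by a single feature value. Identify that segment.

ɖ

/dʒ, ts, dz, tʃ/ are all [+delayed release], but /ɖ/ (voiced retroflex stop) is [−delayed release]. No other single segment can be removed to leave a set sharing one feature value that the removed segment lacks, so /ɖ/ is the odd one out.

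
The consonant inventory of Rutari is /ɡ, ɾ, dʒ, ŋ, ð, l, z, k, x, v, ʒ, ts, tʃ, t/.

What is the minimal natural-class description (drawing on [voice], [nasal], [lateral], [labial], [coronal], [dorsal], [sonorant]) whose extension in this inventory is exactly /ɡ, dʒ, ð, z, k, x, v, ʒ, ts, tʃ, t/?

/ɡ, dʒ, ð, z, k, x, v, ʒ, ts, tʃ, t/ are exactly the [−sonorant] segments in the inventory, so a single feature suffices.

[−sonorant]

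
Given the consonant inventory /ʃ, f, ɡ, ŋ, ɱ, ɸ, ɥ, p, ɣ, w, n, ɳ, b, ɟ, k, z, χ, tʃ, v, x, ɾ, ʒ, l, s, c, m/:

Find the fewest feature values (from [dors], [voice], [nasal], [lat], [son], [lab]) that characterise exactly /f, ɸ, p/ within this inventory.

[−voice, +lab]

/f, ɸ, p/ are all [−voice], [+labial], and no other segment in the inventory matches both values. Dropping any one of them over-generates: [+labial] alone would also admit /ɱ, ɥ, w, b, …/; [−voice] alone would also admit /ʃ, k, χ, tʃ, …/. No other single listed feature picks out exactly this set either, so fewer than two features will not do.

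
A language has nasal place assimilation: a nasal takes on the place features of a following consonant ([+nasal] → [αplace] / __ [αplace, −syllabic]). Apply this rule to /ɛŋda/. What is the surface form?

The only nasal preceding a consonant is /ŋ/ before /d/. /d/ is [+coronal], so /ŋ/ → /n/, giving [ɛnda].

[ɛnda]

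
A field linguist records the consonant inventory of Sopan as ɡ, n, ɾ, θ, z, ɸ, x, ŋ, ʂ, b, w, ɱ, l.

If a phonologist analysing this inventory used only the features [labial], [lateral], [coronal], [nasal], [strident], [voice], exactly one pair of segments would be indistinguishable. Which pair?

w, b

On the given features, /w/ and /b/ have an identical profile: [+labial], [−lateral], [−coronal], [−nasal], [−strident], [+voice]. No other two segments in the inventory coincide on all 6 features. (They do differ in [sonorant], [continuant], [round] and [dorsal], which are not among the given features.)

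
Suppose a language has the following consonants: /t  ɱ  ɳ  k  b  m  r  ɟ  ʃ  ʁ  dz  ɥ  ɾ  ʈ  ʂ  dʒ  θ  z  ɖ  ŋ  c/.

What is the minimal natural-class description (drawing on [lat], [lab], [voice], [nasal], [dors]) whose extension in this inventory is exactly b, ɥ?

[-nasal, +lab]

Every target segment is [-nasal], [+labial]; each remaining inventory member fails at least one of these. Each conjunct is needed — [+labial] alone would also admit /ɱ, m/; [-nasal] alone would also admit /t, k, r, ɟ, …/ — and no other single listed feature has exactly this extension, so two is the minimum.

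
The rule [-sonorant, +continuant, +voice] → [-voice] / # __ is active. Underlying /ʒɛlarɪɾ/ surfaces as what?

[ʃɛlarɪɾ]

The only segment in the rule's environment that also matches [-sonorant, +continuant, +voice] is /ʒ/. Applying [-voice] turns the voiced postalveolar fricative into /ʃ/ (voiceless postalveolar fricative), giving [ʃɛlarɪɾ].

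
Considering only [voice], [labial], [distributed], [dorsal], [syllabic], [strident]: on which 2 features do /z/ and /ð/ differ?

The two segments share [+voice], [−labial], [−dorsal], [−syllabic]. The only features from the list on which they differ: /z/ is [+strident] while /ð/ is [−strident]; /z/ is [−distributed] while /ð/ is [+distributed].

[strident], [distributed]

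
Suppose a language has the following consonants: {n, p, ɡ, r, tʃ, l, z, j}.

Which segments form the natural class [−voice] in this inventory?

p, tʃ

The feature [voice] marks segments produced with vocal-fold vibration. In this inventory /p, tʃ/ lack that property, so they are [−voice]; /n, ɡ, r, l, z, j/ are [+voice].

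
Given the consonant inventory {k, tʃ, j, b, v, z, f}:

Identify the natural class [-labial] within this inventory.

k, tʃ, j, z

The feature [labial] marks segments articulated with one or both lips. In this inventory /k, tʃ, j, z/ lack that property, so they are [-labial]; /b, v, f/ are [+labial].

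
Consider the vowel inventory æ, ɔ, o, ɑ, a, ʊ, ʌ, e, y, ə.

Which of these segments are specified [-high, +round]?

Among the inventory, the [-high] segments are /æ, ɔ, o, ɑ, a, ʌ, e, ə/.
Then [+round] leaves /ɔ, o/.

ɔ, o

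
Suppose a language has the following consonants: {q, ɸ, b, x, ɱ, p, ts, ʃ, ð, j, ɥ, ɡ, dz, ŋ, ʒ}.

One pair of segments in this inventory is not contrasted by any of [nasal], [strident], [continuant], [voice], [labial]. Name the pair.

/ð/ (voiced dental fricative) and /j/ (palatal glide) are both [-nasal], [-strident], [+continuant], [+voice], [-labial], so none of the listed features separates them. (They do differ in [sonorant] and [dorsal], which are not among the given features.) Every other pair in the inventory differs on at least one listed feature.

ð, j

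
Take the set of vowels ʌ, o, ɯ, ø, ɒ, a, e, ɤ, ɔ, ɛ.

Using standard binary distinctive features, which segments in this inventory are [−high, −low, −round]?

Checking each segment against [−high], [−low], [−round]: /ʌ/ (mid back unrounded lax vowel), /e/ (mid front unrounded tense vowel), /ɤ/ (mid back unrounded tense vowel), /ɛ/ (mid front unrounded lax vowel) satisfy every feature; every other segment in the inventory fails at least one.

ʌ, e, ɤ, ɛ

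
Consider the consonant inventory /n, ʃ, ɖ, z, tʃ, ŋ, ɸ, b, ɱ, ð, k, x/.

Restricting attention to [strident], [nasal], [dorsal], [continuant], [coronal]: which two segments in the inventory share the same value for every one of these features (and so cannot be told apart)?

On the given features, /ʃ/ and /z/ have an identical profile: [+strident], [-nasal], [-dorsal], [+continuant], [+coronal]. No other two segments in the inventory coincide on all 5 features. (They do differ in [voice], [anterior] and [distributed], which are not among the given features.)

ʃ, z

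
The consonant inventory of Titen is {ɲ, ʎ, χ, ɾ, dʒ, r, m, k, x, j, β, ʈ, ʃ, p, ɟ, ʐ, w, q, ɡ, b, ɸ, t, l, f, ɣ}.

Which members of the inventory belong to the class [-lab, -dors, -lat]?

Checking each segment against [-labial], [-dorsal], [-lateral]: /ɾ/ (alveolar tap), /dʒ/ (voiced postalveolar affricate), /r/ (alveolar trill), /ʈ/ (voiceless retroflex stop), /ʃ/ (voiceless postalveolar fricative), /ʐ/ (voiced retroflex fricative), among others, satisfy every feature; every other segment in the inventory fails at least one.

ɾ, dʒ, r, ʈ, ʃ, ʐ, t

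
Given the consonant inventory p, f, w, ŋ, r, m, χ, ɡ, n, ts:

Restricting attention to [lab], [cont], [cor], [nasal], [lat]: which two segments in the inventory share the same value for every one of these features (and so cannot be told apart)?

w, f

On the given features, /w/ and /f/ have an identical profile: [+labial], [+continuant], [−coronal], [−nasal], [−lateral]. No other two segments in the inventory coincide on all 5 features. (They do differ in [sonorant], [voice], [round] and [dorsal], which are not among the given features.)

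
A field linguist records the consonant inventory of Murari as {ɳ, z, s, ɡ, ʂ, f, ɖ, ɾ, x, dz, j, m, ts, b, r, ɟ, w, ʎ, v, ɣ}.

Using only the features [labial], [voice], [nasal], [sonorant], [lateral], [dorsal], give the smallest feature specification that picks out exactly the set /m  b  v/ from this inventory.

The class [+voice], [+labial], [−dorsal] has exactly /m, b, v/ as its extension in this inventory. No smaller conjunction from the listed features achieves this: [+labial, −dorsal] alone would also admit /f/; [+voice, −dorsal] alone would also admit /ɳ, z, ɖ, ɾ, …/; [+voice, +labial] alone would also admit /w/; and checking the remaining two-feature bundles turns up none with this extension.

[+voice, +labial, −dorsal]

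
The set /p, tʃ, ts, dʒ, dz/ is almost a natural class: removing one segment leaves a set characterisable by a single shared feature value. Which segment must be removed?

p

[delayed release] (equivalently [strident], [labial], [coronal]) groups all but one: /ts, tʃ, dz, dʒ/ share [+delayed release] while /p/ (voiceless bilabial stop) alone is [-delayed release]. Removing any other segment would not leave a single-feature class that excludes it.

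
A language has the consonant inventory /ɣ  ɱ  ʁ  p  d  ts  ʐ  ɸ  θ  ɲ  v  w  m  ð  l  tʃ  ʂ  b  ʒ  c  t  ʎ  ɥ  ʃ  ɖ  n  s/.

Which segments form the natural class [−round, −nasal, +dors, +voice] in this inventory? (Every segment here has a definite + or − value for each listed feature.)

Checking each segment against [−round], [−nasal], [+dorsal], [+voice]: /ɣ/ (voiced velar fricative), /ʁ/ (voiced uvular fricative), /ʎ/ (palatal lateral approximant) satisfy every feature; every other segment in the inventory fails at least one.

ɣ, ʁ, ʎ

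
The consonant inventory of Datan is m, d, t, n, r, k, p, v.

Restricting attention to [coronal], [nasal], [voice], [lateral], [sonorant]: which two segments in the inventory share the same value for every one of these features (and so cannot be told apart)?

k, p

Both /k/ and /p/ are [−coronal], [−nasal], [−voice], [−lateral], [−sonorant]. Since the list omits [labial] and [dorsal] — which do distinguish the voiceless velar stop from the voiceless bilabial stop — this pair collapses; all other pairs remain distinct.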